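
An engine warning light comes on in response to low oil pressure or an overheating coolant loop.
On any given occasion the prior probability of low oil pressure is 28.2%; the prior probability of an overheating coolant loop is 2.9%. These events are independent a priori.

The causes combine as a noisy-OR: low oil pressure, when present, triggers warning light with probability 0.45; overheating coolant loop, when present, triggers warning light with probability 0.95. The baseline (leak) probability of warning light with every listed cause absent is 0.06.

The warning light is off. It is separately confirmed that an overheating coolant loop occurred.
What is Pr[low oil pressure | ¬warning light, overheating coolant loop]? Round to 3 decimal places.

Under noisy-OR, P(warning light | causes) = 1 − (1−0.06)·∏(1−qᵢ) over the active causes.
P(¬warning light | overheating coolant loop) = 0.047×0.718 + 0.02585×0.282 = 0.033746 + 0.007290 = 0.041036
Restricting to configurations with low oil pressure present: 0.02585×0.282 = 0.007290.
P(low oil pressure | ¬warning light, overheating coolant loop) = 0.007290 / 0.041036 ≈ 0.178

Pr[low oil pressure | ¬warning light, overheating coolant loop] ≈ 0.178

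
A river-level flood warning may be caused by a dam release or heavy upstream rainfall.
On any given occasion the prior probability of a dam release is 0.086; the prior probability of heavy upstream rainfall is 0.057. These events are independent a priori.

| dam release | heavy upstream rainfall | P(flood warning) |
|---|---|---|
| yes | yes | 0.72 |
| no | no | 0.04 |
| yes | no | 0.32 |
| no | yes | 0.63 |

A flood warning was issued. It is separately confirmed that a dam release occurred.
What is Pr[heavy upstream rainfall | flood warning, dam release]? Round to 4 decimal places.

Weight on heavy upstream rainfall=true, given the evidence: 0.72×0.057 = 0.041040
Denominator P(flood warning | dam release): 0.32×0.943 + 0.72×0.057 = 0.342800
P(heavy upstream rainfall | flood warning, dam release) = 0.041040/0.342800 ≈ 0.1197

Pr[heavy upstream rainfall | flood warning, dam release] ≈ 0.1197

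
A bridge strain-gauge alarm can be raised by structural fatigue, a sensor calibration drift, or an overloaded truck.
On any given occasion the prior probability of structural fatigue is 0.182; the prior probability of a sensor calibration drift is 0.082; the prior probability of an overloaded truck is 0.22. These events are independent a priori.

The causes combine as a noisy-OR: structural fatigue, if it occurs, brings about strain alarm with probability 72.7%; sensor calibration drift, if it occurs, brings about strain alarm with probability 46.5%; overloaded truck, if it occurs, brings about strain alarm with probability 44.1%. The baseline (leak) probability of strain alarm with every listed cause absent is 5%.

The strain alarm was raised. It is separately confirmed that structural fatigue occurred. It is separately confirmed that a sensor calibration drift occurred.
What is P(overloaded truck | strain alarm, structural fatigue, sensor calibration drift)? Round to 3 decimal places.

Under noisy-OR, P(strain alarm | causes) = 1 − (1−0.05)·∏(1−qᵢ) over the active causes.
Sum P(strain alarm|·) weighted by the priors over both values of overloaded truck:
  P(strain alarm | structural fatigue, sensor calibration drift) = 0.861248×0.78 + 0.922437×0.22
        = 0.671773 + 0.202936 = 0.874709
Keeping only the overloaded truck-present terms gives 0.202936, so
  P(overloaded truck | strain alarm, structural fatigue, sensor calibration drift) = 0.202936 / 0.874709 ≈ 0.232

P(overloaded truck | strain alarm, structural fatigue, sensor calibration drift) ≈ 0.232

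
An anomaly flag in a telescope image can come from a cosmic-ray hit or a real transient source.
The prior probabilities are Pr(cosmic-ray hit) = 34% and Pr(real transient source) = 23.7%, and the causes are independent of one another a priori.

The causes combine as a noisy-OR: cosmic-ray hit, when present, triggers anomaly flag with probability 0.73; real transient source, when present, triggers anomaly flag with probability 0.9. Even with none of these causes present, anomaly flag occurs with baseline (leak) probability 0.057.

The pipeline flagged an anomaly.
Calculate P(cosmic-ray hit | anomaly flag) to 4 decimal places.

P(cosmic-ray hit | anomaly flag) ≈ 0.6148

Under noisy-OR, P(anomaly flag | causes) = 1 − (1−0.057)·∏(1−qᵢ) over the active causes.
Sum P(anomaly flag|·) weighted by the priors over the 4 (cosmic-ray hit, real transient source) configurations:
  P(anomaly flag) = 0.057×0.66×0.763 + 0.9057×0.66×0.237 + 0.74539×0.34×0.763 + 0.974539×0.34×0.237
        = 0.028704 + 0.141670 + 0.193369 + 0.078528 = 0.442271
The terms with cosmic-ray hit present sum to 0.271897, so
  P(cosmic-ray hit | anomaly flag) = 0.271897 / 0.442271 ≈ 0.6148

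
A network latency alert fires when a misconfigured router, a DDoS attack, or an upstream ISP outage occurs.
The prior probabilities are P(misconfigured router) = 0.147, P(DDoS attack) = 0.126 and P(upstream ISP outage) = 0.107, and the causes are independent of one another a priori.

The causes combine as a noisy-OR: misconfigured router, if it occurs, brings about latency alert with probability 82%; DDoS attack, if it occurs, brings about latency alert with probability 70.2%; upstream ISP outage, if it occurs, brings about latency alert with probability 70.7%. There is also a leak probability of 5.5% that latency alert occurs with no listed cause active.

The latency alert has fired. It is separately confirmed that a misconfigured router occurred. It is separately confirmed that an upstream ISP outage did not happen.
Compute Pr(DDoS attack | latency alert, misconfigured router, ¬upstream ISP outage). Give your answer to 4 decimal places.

Under noisy-OR, P(latency alert | causes) = 1 − (1−0.055)·∏(1−qᵢ) over the active causes.
Numerator (weight on configurations with DDoS attack): 0.94931×0.126 = 0.119613
Normalizer over all consistent configurations: 0.8299×0.874 + 0.94931×0.126 = 0.844946
P(DDoS attack | latency alert, misconfigured router, ¬upstream ISP outage) = 0.119613/0.844946 ≈ 0.1416

Pr(DDoS attack | latency alert, misconfigured router, ¬upstream ISP outage) ≈ 0.1416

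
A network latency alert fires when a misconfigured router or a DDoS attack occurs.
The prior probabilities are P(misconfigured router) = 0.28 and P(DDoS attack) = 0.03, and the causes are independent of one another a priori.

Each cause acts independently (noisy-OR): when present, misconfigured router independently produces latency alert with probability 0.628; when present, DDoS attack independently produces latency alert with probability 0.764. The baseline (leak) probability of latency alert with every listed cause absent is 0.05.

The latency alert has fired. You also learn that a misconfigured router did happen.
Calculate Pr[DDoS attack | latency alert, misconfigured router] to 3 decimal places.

Pr[DDoS attack | latency alert, misconfigured router] ≈ 0.042

Under noisy-OR, P(latency alert | causes) = 1 − (1−0.05)·∏(1−qᵢ) over the active causes.
P(latency alert | misconfigured router) = 0.6466×0.97 + 0.916598×0.03 = 0.627202 + 0.027498 = 0.654700
Restricting to configurations with DDoS attack present: 0.916598×0.03 = 0.027498.
Hence the posterior is 0.027498/0.654700 ≈ 0.042.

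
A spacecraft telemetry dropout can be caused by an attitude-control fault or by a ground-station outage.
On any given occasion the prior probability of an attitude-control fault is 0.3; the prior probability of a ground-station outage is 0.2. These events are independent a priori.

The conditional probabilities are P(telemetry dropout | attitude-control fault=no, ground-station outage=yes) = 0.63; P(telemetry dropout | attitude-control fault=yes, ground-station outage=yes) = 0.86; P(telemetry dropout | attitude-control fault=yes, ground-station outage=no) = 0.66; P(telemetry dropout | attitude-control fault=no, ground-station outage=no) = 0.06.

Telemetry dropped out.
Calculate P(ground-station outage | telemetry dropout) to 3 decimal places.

By total probability over the 4 (attitude-control fault, ground-station outage) configurations:
  P(telemetry dropout) = 0.06*0.7*0.8 + 0.63*0.7*0.2 + 0.66*0.3*0.8 + 0.86*0.3*0.2
        = 0.033600 + 0.088200 + 0.158400 + 0.051600 = 0.331800
Configurations with ground-station outage contribute 0.139800, so
  P(ground-station outage | telemetry dropout) = 0.139800 / 0.331800 ≈ 0.421

P(ground-station outage | telemetry dropout) ≈ 0.421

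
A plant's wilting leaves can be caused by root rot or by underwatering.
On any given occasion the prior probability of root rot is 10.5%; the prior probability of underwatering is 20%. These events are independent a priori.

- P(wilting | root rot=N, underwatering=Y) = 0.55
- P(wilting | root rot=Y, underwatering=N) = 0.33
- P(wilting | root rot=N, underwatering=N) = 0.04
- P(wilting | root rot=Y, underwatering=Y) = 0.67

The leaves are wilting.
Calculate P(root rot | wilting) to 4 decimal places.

P(root rot | wilting) ≈ 0.2475

For the numerator, keep only root rot=true terms: 0.027720 + 0.014070 = 0.041790
Denominator P(wilting): 0.04*0.895*0.8 + 0.55*0.895*0.2 + 0.33*0.105*0.8 + 0.67*0.105*0.2 = 0.168880
P(root rot | wilting) = 0.041790/0.168880 ≈ 0.2475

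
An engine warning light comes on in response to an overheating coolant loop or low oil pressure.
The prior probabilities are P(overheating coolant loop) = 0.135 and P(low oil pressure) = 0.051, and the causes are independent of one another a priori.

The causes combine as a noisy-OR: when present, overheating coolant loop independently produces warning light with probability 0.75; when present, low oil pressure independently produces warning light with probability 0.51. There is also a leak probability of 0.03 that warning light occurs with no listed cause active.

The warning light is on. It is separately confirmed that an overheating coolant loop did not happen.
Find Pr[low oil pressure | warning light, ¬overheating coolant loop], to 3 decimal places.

Under noisy-OR, P(warning light | causes) = 1 − (1−0.03)·∏(1−qᵢ) over the active causes.
Enumerate both values of low oil pressure and weight by the priors:
  P(warning light | ¬overheating coolant loop) = 0.03×0.949 + 0.5247×0.051
        = 0.028470 + 0.026760 = 0.055230
The terms with low oil pressure present sum to 0.026760, so
  P(low oil pressure | warning light, ¬overheating coolant loop) = 0.026760 / 0.055230 ≈ 0.485

Pr[low oil pressure | warning light, ¬overheating coolant loop] ≈ 0.485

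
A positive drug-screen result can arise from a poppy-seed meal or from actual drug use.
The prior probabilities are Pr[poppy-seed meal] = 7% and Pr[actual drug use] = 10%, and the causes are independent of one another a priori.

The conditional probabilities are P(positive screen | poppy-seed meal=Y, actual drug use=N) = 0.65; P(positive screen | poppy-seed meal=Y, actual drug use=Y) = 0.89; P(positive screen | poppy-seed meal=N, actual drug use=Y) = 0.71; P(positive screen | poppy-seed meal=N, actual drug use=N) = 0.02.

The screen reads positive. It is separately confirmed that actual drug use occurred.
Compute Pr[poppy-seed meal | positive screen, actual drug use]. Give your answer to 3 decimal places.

Pr[poppy-seed meal | positive screen, actual drug use] ≈ 0.086

For the numerator, keep only poppy-seed meal=true terms: 0.89·0.07 = 0.062300
Denominator P(positive screen | actual drug use): 0.71·0.93 + 0.89·0.07 = 0.722600
P(poppy-seed meal | positive screen, actual drug use) = 0.062300/0.722600 ≈ 0.086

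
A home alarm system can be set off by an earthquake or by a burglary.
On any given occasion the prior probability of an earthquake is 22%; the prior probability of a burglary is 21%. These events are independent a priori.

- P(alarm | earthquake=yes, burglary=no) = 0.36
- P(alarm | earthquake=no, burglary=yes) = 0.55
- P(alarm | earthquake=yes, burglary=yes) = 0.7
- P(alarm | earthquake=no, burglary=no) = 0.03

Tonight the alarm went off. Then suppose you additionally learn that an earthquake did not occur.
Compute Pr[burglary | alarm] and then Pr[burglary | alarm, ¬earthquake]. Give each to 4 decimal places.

Enumerate the 4 (earthquake, burglary) configurations and weight by the priors:
  P(alarm) = 0.03*0.78*0.79 + 0.55*0.78*0.21 + 0.36*0.22*0.79 + 0.7*0.22*0.21
        = 0.018486 + 0.090090 + 0.062568 + 0.032340 = 0.203484
Keeping only the burglary-present terms gives 0.122430, so
  P(burglary | alarm) = 0.122430 / 0.203484 ≈ 0.6017

Now also conditioning on earthquake≠true:
For the numerator, keep only burglary=true terms: 0.55*0.21 = 0.115500
Normalizer over all consistent configurations: 0.03*0.79 + 0.55*0.21 = 0.139200
Posterior = 0.115500 / 0.139200 ≈ 0.8297

Pr[burglary | alarm] ≈ 0.6017; Pr[burglary | alarm, ¬earthquake] ≈ 0.8297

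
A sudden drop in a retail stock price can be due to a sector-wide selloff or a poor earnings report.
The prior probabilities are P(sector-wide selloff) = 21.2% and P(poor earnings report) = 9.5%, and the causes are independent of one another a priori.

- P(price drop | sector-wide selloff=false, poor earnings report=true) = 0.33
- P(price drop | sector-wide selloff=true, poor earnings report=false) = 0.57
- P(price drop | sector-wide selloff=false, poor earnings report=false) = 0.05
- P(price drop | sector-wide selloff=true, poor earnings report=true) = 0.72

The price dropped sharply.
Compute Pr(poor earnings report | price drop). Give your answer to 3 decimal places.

Pr(poor earnings report | price drop) ≈ 0.213

P(price drop) = 0.05*0.788*0.905 + 0.33*0.788*0.095 + 0.57*0.212*0.905 + 0.72*0.212*0.095 = 0.035657 + 0.024704 + 0.109360 + 0.014501 = 0.184222
Of this, 0.039205 comes from 0.024704 + 0.014501 (the poor earnings report=true cases).
Hence the posterior is 0.039205/0.184222 ≈ 0.213.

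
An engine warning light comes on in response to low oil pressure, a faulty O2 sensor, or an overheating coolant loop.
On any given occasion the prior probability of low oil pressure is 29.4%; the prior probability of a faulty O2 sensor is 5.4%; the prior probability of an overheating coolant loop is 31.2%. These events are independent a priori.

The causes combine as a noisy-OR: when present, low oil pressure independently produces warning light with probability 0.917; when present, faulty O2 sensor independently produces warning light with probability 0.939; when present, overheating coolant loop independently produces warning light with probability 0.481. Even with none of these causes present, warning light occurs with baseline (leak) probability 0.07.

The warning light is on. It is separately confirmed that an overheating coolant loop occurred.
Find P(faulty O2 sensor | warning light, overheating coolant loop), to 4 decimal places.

P(faulty O2 sensor | warning light, overheating coolant loop) ≈ 0.0794

Under noisy-OR, P(warning light | causes) = 1 − (1−0.07)·∏(1−qᵢ) over the active causes.
For the numerator, keep only faulty O2 sensor=true terms: 0.037002 + 0.015837 = 0.052839
Normalizer over all consistent configurations: 0.51733*0.706*0.946 + 0.970557*0.706*0.054 + 0.959938*0.294*0.946 + 0.997556*0.294*0.054 = 0.665333
Posterior = 0.052839 / 0.665333 ≈ 0.0794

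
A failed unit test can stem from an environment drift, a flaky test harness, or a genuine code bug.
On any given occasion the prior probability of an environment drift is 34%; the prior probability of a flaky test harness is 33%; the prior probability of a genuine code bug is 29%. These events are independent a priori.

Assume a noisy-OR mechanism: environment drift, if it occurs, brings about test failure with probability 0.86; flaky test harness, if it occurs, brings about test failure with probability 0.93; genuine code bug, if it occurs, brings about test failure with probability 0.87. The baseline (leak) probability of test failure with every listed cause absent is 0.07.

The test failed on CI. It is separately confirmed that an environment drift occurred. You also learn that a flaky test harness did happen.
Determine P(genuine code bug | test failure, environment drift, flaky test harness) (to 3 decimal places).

Under noisy-OR, P(test failure | causes) = 1 − (1−0.07)·∏(1−qᵢ) over the active causes.
P(test failure | environment drift, flaky test harness) = 0.990886*0.71 + 0.998815*0.29 = 0.703529 + 0.289656 = 0.993185
The genuine code bug-present share is 0.998815*0.29 = 0.289656.
So P(genuine code bug | test failure, environment drift, flaky test harness) = 0.289656/0.993185 ≈ 0.292.

P(genuine code bug | test failure, environment drift, flaky test harness) ≈ 0.292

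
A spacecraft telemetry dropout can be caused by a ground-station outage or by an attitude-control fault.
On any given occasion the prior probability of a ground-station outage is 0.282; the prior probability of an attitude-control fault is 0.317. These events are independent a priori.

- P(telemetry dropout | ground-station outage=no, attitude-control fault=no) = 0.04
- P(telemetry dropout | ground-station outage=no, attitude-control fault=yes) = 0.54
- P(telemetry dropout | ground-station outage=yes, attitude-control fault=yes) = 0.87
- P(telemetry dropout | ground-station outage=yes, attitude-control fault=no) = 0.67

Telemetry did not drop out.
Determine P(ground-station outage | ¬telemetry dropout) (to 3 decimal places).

P(ground-station outage | ¬telemetry dropout) ≈ 0.116

Numerator (weight on configurations with ground-station outage): 0.063560 + 0.011621 = 0.075181
Normalizer over all consistent configurations: 0.96×0.718×0.683 + 0.46×0.718×0.317 + 0.33×0.282×0.683 + 0.13×0.282×0.317 = 0.650658
P(ground-station outage | ¬telemetry dropout) = 0.075181/0.650658 ≈ 0.116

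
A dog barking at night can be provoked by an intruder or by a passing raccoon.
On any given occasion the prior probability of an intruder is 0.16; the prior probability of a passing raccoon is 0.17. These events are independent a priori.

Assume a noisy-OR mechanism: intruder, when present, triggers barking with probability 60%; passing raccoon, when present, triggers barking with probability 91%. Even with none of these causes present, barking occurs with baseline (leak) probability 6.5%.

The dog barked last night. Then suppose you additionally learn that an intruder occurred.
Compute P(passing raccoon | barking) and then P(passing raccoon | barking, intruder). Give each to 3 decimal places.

P(passing raccoon | barking) ≈ 0.550; P(passing raccoon | barking, intruder) ≈ 0.240

Under noisy-OR, P(barking | causes) = 1 − (1−0.065)·∏(1−qᵢ) over the active causes.
P(barking) = 0.065*0.84*0.83 + 0.91585*0.84*0.17 + 0.626*0.16*0.83 + 0.96634*0.16*0.17 = 0.045318 + 0.130783 + 0.083133 + 0.026284 = 0.285518
Restricting to configurations with passing raccoon present: 0.130783 + 0.026284 = 0.157067.
So P(passing raccoon | barking) = 0.157067/0.285518 ≈ 0.550.

Now condition on the additional information:
P(barking | intruder) = 0.626*0.83 + 0.96634*0.17 = 0.519580 + 0.164278 = 0.683858
The passing raccoon-present share is 0.96634*0.17 = 0.164278.
P(passing raccoon | barking, intruder) = 0.164278 / 0.683858 ≈ 0.240
Conditioning on intruder lowers the posterior on passing raccoon: the classic explaining-away effect in a common-effect structure.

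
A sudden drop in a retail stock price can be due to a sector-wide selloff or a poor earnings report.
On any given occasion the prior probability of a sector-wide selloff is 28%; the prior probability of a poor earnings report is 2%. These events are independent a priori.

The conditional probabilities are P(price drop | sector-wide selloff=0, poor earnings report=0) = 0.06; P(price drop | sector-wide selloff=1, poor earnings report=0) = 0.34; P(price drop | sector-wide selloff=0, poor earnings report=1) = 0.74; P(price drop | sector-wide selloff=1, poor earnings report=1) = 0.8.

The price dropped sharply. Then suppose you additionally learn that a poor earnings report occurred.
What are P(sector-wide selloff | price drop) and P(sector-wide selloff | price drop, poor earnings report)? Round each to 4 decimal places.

Sum P(price drop|·) weighted by the priors over the 4 (sector-wide selloff, poor earnings report) configurations:
  P(price drop) = 0.06·0.72·0.98 + 0.74·0.72·0.02 + 0.34·0.28·0.98 + 0.8·0.28·0.02
        = 0.042336 + 0.010656 + 0.093296 + 0.004480 = 0.150768
The terms with sector-wide selloff present sum to 0.097776, so
  P(sector-wide selloff | price drop) = 0.097776 / 0.150768 ≈ 0.6485

Now condition on the additional information:
P(price drop | poor earnings report) = 0.74*0.72 + 0.8*0.28 = 0.532800 + 0.224000 = 0.756800
Of this, 0.224000 comes from 0.8*0.28 (the sector-wide selloff=true cases).
So P(sector-wide selloff | price drop, poor earnings report) = 0.224000/0.756800 ≈ 0.2960.
— poor earnings report explains away the evidence for sector-wide selloff.

P(sector-wide selloff | price drop) ≈ 0.6485; P(sector-wide selloff | price drop, poor earnings report) ≈ 0.2960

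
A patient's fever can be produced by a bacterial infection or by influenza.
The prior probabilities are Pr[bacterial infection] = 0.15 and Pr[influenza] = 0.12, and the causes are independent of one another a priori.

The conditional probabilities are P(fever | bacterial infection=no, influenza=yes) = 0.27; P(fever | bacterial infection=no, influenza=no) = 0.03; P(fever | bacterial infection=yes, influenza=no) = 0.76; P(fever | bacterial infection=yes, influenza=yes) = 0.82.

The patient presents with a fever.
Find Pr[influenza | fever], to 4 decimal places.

By total probability over the 4 (bacterial infection, influenza) configurations:
  P(fever) = 0.03·0.85·0.88 + 0.27·0.85·0.12 + 0.76·0.15·0.88 + 0.82·0.15·0.12
        = 0.022440 + 0.027540 + 0.100320 + 0.014760 = 0.165060
Configurations with influenza contribute 0.042300, so
  P(influenza | fever) = 0.042300 / 0.165060 ≈ 0.2563

Pr[influenza | fever] ≈ 0.2563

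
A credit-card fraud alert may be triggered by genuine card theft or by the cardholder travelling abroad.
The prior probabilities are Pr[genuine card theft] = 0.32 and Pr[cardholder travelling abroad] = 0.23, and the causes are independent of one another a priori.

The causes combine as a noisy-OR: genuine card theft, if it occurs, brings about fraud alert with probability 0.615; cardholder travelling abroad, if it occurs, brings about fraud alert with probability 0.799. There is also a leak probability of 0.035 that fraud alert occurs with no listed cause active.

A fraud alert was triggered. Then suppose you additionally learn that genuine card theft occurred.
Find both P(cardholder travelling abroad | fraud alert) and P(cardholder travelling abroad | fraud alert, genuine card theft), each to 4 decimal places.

P(cardholder travelling abroad | fraud alert) ≈ 0.5286; P(cardholder travelling abroad | fraud alert, genuine card theft) ≈ 0.3055

Under noisy-OR, P(fraud alert | causes) = 1 − (1−0.035)·∏(1−qᵢ) over the active causes.
Enumerate the 4 (genuine card theft, cardholder travelling abroad) configurations and weight by the priors:
  P(fraud alert) = 0.035*0.68*0.77 + 0.806035*0.68*0.23 + 0.628475*0.32*0.77 + 0.925323*0.32*0.23
        = 0.018326 + 0.126064 + 0.154856 + 0.068104 = 0.367350
Configurations with cardholder travelling abroad contribute 0.194168, so
  P(cardholder travelling abroad | fraud alert) = 0.194168 / 0.367350 ≈ 0.5286

Now also conditioning on genuine card theft=true:
Weight on cardholder travelling abroad=true, given the evidence: 0.925323·0.23 = 0.212824
Denominator P(fraud alert | genuine card theft): 0.628475·0.77 + 0.925323·0.23 = 0.696750
Posterior = 0.212824 / 0.696750 ≈ 0.3055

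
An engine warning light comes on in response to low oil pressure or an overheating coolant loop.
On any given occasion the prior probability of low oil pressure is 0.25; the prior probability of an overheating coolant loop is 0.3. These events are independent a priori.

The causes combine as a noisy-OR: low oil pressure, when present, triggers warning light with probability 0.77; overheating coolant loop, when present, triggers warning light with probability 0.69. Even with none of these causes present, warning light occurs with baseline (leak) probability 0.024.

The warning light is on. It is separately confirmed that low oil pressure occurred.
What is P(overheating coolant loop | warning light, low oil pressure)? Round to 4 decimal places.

Under noisy-OR, P(warning light | causes) = 1 − (1−0.024)·∏(1−qᵢ) over the active causes.
Sum P(warning light|·) weighted by the priors over both values of overheating coolant loop:
  P(warning light | low oil pressure) = 0.77552*0.7 + 0.930411*0.3
        = 0.542864 + 0.279123 = 0.821987
Configurations with overheating coolant loop contribute 0.279123, so
  P(overheating coolant loop | warning light, low oil pressure) = 0.279123 / 0.821987 ≈ 0.3396

P(overheating coolant loop | warning light, low oil pressure) ≈ 0.3396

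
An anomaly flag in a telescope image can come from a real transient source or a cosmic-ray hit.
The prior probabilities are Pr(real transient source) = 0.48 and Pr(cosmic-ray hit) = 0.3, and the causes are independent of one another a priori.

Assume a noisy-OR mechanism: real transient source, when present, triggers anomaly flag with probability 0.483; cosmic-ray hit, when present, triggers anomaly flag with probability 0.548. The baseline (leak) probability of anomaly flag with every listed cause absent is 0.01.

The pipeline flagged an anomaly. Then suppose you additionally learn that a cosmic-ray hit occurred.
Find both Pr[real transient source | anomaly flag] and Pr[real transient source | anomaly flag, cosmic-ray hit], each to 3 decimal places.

Under noisy-OR, P(anomaly flag | causes) = 1 − (1−0.01)·∏(1−qᵢ) over the active causes.
Numerator (weight on configurations with real transient source): 0.164025 + 0.110686 = 0.274711
Normalizer over all consistent configurations: 0.01×0.52×0.7 + 0.55252×0.52×0.3 + 0.48817×0.48×0.7 + 0.768653×0.48×0.3 = 0.364544
Posterior = 0.274711 / 0.364544 ≈ 0.754

With the extra evidence:
P(anomaly flag | cosmic-ray hit) = 0.55252·0.52 + 0.768653·0.48 = 0.287310 + 0.368953 = 0.656263
The real transient source-present share is 0.768653·0.48 = 0.368953.
P(real transient source | anomaly flag, cosmic-ray hit) = 0.368953 / 0.656263 ≈ 0.562
— cosmic-ray hit explains away the evidence for real transient source.

Pr[real transient source | anomaly flag] ≈ 0.754; Pr[real transient source | anomaly flag, cosmic-ray hit] ≈ 0.562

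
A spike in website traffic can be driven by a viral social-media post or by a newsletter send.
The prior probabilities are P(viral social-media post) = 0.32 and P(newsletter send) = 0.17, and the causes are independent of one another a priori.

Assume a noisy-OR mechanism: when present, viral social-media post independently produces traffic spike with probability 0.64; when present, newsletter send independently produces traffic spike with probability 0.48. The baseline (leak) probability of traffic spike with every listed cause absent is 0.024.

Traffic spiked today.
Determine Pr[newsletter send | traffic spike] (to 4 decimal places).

Pr[newsletter send | traffic spike] ≈ 0.3530

Under noisy-OR, P(traffic spike | causes) = 1 − (1−0.024)·∏(1−qᵢ) over the active causes.
Weight on newsletter send=true, given the evidence: 0.056931 + 0.044461 = 0.101392
Denominator P(traffic spike): 0.024·0.68·0.83 + 0.49248·0.68·0.17 + 0.64864·0.32·0.83 + 0.817293·0.32·0.17 = 0.287217
Posterior = 0.101392 / 0.287217 ≈ 0.3530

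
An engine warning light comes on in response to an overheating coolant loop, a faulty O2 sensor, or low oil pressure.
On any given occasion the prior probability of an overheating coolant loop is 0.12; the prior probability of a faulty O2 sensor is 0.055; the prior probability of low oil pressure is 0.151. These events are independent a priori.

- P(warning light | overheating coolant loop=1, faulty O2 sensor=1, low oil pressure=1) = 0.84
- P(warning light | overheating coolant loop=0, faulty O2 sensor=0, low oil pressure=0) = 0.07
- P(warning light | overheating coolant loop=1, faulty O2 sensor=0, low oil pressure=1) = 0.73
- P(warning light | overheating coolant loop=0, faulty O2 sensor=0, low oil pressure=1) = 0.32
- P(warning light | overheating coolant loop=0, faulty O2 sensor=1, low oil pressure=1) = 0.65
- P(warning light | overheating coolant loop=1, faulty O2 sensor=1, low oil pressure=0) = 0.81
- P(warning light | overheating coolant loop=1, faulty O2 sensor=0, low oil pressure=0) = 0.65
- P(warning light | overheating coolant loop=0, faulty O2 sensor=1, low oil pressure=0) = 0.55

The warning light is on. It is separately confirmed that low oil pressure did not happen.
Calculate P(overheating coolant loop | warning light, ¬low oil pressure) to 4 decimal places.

P(overheating coolant loop | warning light, ¬low oil pressure) ≈ 0.4824

For the numerator, keep only overheating coolant loop=true terms: 0.073710 + 0.005346 = 0.079056
Normalizer over all consistent configurations: 0.07*0.88*0.945 + 0.55*0.88*0.055 + 0.65*0.12*0.945 + 0.81*0.12*0.055 = 0.163888
Posterior = 0.079056 / 0.163888 ≈ 0.4824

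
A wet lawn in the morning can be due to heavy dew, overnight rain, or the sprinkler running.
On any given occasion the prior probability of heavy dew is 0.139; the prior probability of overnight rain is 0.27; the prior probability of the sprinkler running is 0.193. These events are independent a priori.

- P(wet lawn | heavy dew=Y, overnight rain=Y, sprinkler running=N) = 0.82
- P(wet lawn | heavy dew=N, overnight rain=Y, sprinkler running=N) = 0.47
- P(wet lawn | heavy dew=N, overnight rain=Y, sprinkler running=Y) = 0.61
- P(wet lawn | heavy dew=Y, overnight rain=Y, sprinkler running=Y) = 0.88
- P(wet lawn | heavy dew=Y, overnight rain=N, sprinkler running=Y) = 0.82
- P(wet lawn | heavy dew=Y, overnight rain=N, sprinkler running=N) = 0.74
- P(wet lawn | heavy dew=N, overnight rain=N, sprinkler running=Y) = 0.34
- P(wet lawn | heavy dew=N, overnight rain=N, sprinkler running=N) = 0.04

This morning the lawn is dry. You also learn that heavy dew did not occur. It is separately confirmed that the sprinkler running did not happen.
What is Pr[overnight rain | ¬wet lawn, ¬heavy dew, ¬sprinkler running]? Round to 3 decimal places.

Numerator (weight on configurations with overnight rain): 0.53×0.27 = 0.143100
Normalizer over all consistent configurations: 0.96×0.73 + 0.53×0.27 = 0.843900
Posterior = 0.143100 / 0.843900 ≈ 0.170

Pr[overnight rain | ¬wet lawn, ¬heavy dew, ¬sprinkler running] ≈ 0.170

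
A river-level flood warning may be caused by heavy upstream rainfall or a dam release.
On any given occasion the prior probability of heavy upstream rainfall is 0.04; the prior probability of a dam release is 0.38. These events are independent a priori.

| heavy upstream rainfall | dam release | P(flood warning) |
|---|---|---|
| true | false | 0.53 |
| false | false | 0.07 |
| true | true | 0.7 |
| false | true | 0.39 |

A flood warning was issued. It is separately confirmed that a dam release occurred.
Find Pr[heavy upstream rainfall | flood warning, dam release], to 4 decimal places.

By total probability over both values of heavy upstream rainfall:
  P(flood warning | dam release) = 0.39×0.96 + 0.7×0.04
        = 0.374400 + 0.028000 = 0.402400
Keeping only the heavy upstream rainfall-present terms gives 0.028000, so
  P(heavy upstream rainfall | flood warning, dam release) = 0.028000 / 0.402400 ≈ 0.0696

Pr[heavy upstream rainfall | flood warning, dam release] ≈ 0.0696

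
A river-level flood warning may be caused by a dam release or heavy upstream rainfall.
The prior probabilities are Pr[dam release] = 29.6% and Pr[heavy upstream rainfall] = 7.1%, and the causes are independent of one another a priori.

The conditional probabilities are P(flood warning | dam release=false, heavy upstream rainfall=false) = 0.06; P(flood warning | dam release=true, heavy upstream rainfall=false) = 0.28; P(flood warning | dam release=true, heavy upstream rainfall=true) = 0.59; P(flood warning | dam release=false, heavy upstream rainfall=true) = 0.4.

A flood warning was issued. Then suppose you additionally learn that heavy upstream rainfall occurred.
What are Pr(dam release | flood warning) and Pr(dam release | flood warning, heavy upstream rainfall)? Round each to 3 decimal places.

Pr(dam release | flood warning) ≈ 0.601; Pr(dam release | flood warning, heavy upstream rainfall) ≈ 0.383

P(flood warning) = 0.06×0.704×0.929 + 0.4×0.704×0.071 + 0.28×0.296×0.929 + 0.59×0.296×0.071 = 0.039241 + 0.019994 + 0.076996 + 0.012399 = 0.148630
The dam release-present share is 0.076996 + 0.012399 = 0.089395.
P(dam release | flood warning) = 0.089395 / 0.148630 ≈ 0.601

With the extra evidence:
Enumerate both values of dam release and weight by the priors:
  P(flood warning | heavy upstream rainfall) = 0.4·0.704 + 0.59·0.296
        = 0.281600 + 0.174640 = 0.456240
The terms with dam release present sum to 0.174640, so
  P(dam release | flood warning, heavy upstream rainfall) = 0.174640 / 0.456240 ≈ 0.383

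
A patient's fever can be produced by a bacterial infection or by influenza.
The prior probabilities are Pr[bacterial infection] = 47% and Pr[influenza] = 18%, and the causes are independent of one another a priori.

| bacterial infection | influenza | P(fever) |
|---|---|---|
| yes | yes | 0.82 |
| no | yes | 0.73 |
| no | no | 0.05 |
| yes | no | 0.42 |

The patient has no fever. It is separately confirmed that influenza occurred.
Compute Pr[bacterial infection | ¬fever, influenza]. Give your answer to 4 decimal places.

Enumerate both values of bacterial infection and weight by the priors:
  P(¬fever | influenza) = 0.27×0.53 + 0.18×0.47
        = 0.143100 + 0.084600 = 0.227700
The terms with bacterial infection present sum to 0.084600, so
  P(bacterial infection | ¬fever, influenza) = 0.084600 / 0.227700 ≈ 0.3715

Pr[bacterial infection | ¬fever, influenza] ≈ 0.3715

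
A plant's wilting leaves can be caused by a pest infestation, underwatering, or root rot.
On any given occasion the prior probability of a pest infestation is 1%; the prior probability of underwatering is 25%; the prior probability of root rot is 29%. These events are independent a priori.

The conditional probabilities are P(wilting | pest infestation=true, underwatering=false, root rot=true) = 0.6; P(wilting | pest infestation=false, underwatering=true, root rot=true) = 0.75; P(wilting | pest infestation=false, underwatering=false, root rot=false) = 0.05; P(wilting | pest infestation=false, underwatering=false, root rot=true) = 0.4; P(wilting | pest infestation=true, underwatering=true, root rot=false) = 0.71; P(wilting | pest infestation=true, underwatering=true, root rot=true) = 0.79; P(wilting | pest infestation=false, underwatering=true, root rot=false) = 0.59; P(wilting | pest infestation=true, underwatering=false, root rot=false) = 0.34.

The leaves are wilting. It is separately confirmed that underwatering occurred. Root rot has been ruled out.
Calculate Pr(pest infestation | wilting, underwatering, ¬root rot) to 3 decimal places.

Pr(pest infestation | wilting, underwatering, ¬root rot) ≈ 0.012

P(wilting | underwatering, ¬root rot) = 0.59*0.99 + 0.71*0.01 = 0.584100 + 0.007100 = 0.591200
Of this, 0.007100 comes from 0.71*0.01 (the pest infestation=true cases).
So P(pest infestation | wilting, underwatering, ¬root rot) = 0.007100/0.591200 ≈ 0.012.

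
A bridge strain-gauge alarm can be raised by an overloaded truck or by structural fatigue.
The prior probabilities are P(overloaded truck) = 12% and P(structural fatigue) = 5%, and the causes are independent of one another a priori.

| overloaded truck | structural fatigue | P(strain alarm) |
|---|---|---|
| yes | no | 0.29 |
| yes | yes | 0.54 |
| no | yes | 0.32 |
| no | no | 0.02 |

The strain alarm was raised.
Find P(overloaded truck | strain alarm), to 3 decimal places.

P(strain alarm) = 0.02×0.88×0.95 + 0.32×0.88×0.05 + 0.29×0.12×0.95 + 0.54×0.12×0.05 = 0.016720 + 0.014080 + 0.033060 + 0.003240 = 0.067100
The overloaded truck-present share is 0.033060 + 0.003240 = 0.036300.
Hence the posterior is 0.036300/0.067100 ≈ 0.541.

P(overloaded truck | strain alarm) ≈ 0.541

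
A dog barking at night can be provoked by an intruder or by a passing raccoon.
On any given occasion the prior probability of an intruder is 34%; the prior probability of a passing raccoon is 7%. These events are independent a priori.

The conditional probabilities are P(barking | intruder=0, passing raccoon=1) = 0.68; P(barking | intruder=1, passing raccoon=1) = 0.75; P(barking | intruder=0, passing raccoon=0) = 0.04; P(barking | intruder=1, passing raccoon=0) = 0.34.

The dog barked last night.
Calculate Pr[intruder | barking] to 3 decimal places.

P(barking) = 0.04*0.66*0.93 + 0.68*0.66*0.07 + 0.34*0.34*0.93 + 0.75*0.34*0.07 = 0.024552 + 0.031416 + 0.107508 + 0.017850 = 0.181326
The intruder-present share is 0.107508 + 0.017850 = 0.125358.
Hence the posterior is 0.125358/0.181326 ≈ 0.691.

Pr[intruder | barking] ≈ 0.691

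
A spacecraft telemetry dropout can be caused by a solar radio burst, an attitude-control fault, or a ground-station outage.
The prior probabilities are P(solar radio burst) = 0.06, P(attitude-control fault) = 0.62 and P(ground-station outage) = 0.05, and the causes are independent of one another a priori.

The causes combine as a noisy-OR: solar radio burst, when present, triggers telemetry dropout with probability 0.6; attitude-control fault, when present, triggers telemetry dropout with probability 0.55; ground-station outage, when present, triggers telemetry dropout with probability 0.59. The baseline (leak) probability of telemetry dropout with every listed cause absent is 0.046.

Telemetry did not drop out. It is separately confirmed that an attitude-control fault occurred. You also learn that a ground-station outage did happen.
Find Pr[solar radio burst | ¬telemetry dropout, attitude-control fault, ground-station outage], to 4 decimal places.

Under noisy-OR, P(telemetry dropout | causes) = 1 − (1−0.046)·∏(1−qᵢ) over the active causes.
P(¬telemetry dropout | attitude-control fault, ground-station outage) = 0.176013×0.94 + 0.070405×0.06 = 0.165452 + 0.004224 = 0.169676
Of this, 0.004224 comes from 0.070405×0.06 (the solar radio burst=true cases).
P(solar radio burst | ¬telemetry dropout, attitude-control fault, ground-station outage) = 0.004224 / 0.169676 ≈ 0.0249

Pr[solar radio burst | ¬telemetry dropout, attitude-control fault, ground-station outage] ≈ 0.0249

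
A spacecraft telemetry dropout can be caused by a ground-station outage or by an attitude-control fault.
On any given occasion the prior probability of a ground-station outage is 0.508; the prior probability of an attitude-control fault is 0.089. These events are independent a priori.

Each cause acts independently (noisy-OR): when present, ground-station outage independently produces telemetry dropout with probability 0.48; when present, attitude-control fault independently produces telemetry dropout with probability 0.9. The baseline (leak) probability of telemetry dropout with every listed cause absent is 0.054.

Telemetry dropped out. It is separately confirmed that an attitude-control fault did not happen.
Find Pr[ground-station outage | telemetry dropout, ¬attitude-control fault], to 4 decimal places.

Under noisy-OR, P(telemetry dropout | causes) = 1 − (1−0.054)·∏(1−qᵢ) over the active causes.
For the numerator, keep only ground-station outage=true terms: 0.50808*0.508 = 0.258105
The normalizing constant is 0.054*0.492 + 0.50808*0.508 = 0.284673
P(ground-station outage | telemetry dropout, ¬attitude-control fault) = 0.258105/0.284673 ≈ 0.9067

Pr[ground-station outage | telemetry dropout, ¬attitude-control fault] ≈ 0.9067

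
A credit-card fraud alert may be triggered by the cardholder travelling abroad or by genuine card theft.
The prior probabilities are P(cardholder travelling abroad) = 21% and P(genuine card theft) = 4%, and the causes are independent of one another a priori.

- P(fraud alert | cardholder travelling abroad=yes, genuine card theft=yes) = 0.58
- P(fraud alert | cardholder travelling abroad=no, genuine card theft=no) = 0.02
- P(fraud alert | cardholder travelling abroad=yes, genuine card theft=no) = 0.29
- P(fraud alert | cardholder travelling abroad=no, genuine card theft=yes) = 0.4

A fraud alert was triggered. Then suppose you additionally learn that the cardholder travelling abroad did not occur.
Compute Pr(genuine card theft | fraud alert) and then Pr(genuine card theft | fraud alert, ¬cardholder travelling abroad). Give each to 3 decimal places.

Pr(genuine card theft | fraud alert) ≈ 0.192; Pr(genuine card theft | fraud alert, ¬cardholder travelling abroad) ≈ 0.455

Enumerate the 4 (cardholder travelling abroad, genuine card theft) configurations and weight by the priors:
  P(fraud alert) = 0.02*0.79*0.96 + 0.4*0.79*0.04 + 0.29*0.21*0.96 + 0.58*0.21*0.04
        = 0.015168 + 0.012640 + 0.058464 + 0.004872 = 0.091144
Configurations with genuine card theft contribute 0.017512, so
  P(genuine card theft | fraud alert) = 0.017512 / 0.091144 ≈ 0.192

Now also conditioning on cardholder travelling abroad≠true:
For the numerator, keep only genuine card theft=true terms: 0.4·0.04 = 0.016000
Normalizer over all consistent configurations: 0.02·0.96 + 0.4·0.04 = 0.035200
Posterior = 0.016000 / 0.035200 ≈ 0.455
With cardholder travelling abroad excluded, genuine card theft must carry more of the explanatory weight for the fraud alert.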